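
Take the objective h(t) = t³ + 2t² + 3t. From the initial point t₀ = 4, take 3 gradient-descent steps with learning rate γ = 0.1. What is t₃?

h′(t) = 3t² + 4t + 3
t₁ = 4 − 0.1·67 = -2.7
t₂ = -2.7 − 0.1·14.07 = -4.107
t₃ = -4.107 − 0.1·37.174347 = -7.8244347

-7.8244347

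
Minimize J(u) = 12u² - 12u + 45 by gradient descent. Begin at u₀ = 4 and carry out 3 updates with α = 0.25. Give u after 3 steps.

J′(u) = 24u - 12
Step 1: J′(4) = 84; u₁ = 4 − 0.25·84 = -17
Step 2: J′(-17) = -420; u₂ = -17 − 0.25·(-420) = 88
Step 3: J′(88) = 2100; u₃ = 88 − 0.25·2100 = -437

-437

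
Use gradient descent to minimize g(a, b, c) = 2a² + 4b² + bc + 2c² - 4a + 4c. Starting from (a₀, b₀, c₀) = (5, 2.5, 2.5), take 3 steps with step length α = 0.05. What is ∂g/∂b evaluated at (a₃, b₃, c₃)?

∇g = (4a - 4, 8b + c, b + 4c + 4)
Step 1: at (5, 2.5, 2.5), ∇g = (16, 22.5, 16.5) → (5, 2.5, 2.5) − 0.05·(16, 22.5, 16.5) = (4.2, 1.375, 1.675)
Step 2: at (4.2, 1.375, 1.675), ∇g = (12.8, 12.675, 12.075) → (4.2, 1.375, 1.675) − 0.05·(12.8, 12.675, 12.075) = (3.56, 0.74125, 1.07125)
Step 3: at (3.56, 0.74125, 1.07125), ∇g = (10.24, 7.00125, 9.02625) → (3.56, 0.74125, 1.07125) − 0.05·(10.24, 7.00125, 9.02625) = (3.048, 0.3911875, 0.6199375)
∂g/∂b at (3.048, 0.3911875, 0.6199375) = 3.7494375

3.7494375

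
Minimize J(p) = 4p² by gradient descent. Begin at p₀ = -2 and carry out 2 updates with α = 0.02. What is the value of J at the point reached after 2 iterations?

J′(p) = 8p
p₁ = -2 − 0.02·(-16) = -1.68
p₂ = -1.68 − 0.02·(-13.44) = -1.4112
J(-1.4112) = 7.96594176

7.96594176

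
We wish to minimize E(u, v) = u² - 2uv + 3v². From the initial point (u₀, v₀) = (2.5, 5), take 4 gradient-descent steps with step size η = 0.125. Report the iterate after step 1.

∇E = (2u - 2v, -2u + 6v)
(u₁, v₁) = (2.5, 5) − 0.125·(-5, 25) = (3.125, 1.875)

(3.125, 1.875)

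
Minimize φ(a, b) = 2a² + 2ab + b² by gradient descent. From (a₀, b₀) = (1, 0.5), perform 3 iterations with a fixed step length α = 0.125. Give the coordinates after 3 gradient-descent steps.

(0.078125, -0.0390625)

∇φ = (4a + 2b, 2a + 2b)
(a₁, b₁) = (1, 0.5) − 0.125·(5, 3) = (0.375, 0.125)
(a₂, b₂) = (0.375, 0.125) − 0.125·(1.75, 1) = (0.15625, 0)
(a₃, b₃) = (0.15625, 0) − 0.125·(0.625, 0.3125) = (0.078125, -0.0390625)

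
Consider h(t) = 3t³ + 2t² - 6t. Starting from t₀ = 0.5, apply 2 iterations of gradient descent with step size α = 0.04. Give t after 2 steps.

h′(t) = 9t² + 4t - 6
Step 1: h′(0.5) = -1.75; t₁ = 0.5 − 0.04·(-1.75) = 0.57
Step 2: h′(0.57) = -0.7959; t₂ = 0.57 − 0.04·(-0.7959) = 0.601836

0.601836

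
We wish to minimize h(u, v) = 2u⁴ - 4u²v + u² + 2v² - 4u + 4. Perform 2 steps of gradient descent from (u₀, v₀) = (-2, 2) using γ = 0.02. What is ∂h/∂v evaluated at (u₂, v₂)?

2.5508765696

∇h = (8u³ - 8uv + 2u - 4, -4u² + 4v)
Step 1: at (-2, 2), ∇h = (-40, -8) → (-2, 2) − 0.02·(-40, -8) = (-1.2, 2.16)
Step 2: at (-1.2, 2.16), ∇h = (0.512, 2.88) → (-1.2, 2.16) − 0.02·(0.512, 2.88) = (-1.21024, 2.1024)
∂h/∂v at (-1.21024, 2.1024) = 2.5508765696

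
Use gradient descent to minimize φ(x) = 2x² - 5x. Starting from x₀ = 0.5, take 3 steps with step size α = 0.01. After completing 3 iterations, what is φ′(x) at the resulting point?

φ′(x) = 4x - 5
Step 1: φ′(0.5) = -3; x₁ = 0.5 − 0.01·(-3) = 0.53
Step 2: φ′(0.53) = -2.88; x₂ = 0.53 − 0.01·(-2.88) = 0.5588
Step 3: φ′(0.5588) = -2.7648; x₃ = 0.5588 − 0.01·(-2.7648) = 0.586448
φ′(x) at (0.586448) = -2.654208

-2.654208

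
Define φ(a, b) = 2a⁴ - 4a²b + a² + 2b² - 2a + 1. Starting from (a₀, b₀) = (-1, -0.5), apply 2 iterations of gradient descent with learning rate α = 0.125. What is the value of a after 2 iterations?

∇φ = (8a³ - 8ab + 2a - 2, -4a² + 4b)
Step 1: at (-1, -0.5), ∇φ = (-16, -6) → (-1, -0.5) − 0.125·(-16, -6) = (1, 0.25)
Step 2: at (1, 0.25), ∇φ = (6, -3) → (1, 0.25) − 0.125·(6, -3) = (0.25, 0.625)
a = 0.25

0.25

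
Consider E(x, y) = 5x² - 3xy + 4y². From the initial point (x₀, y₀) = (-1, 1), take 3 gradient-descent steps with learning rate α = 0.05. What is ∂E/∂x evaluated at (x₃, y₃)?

-0.554375

∇E = (10x - 3y, -3x + 8y)
(x₁, y₁) = (-1, 1) − 0.05·(-13, 11) = (-0.35, 0.45)
(x₂, y₂) = (-0.35, 0.45) − 0.05·(-4.85, 4.65) = (-0.1075, 0.2175)
(x₃, y₃) = (-0.1075, 0.2175) − 0.05·(-1.7275, 2.0625) = (-0.021125, 0.114375)
∂E/∂x at (-0.021125, 0.114375) = -0.554375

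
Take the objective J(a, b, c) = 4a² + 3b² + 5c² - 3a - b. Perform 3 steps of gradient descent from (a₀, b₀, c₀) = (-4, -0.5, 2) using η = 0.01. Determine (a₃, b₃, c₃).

(-3.03176, -0.387056, 1.458)

∇J = (8a - 3, 6b - 1, 10c)
Step 1: at (-4, -0.5, 2), ∇J = (-35, -4, 20) → (-4, -0.5, 2) − 0.01·(-35, -4, 20) = (-3.65, -0.46, 1.8)
Step 2: at (-3.65, -0.46, 1.8), ∇J = (-32.2, -3.76, 18) → (-3.65, -0.46, 1.8) − 0.01·(-32.2, -3.76, 18) = (-3.328, -0.4224, 1.62)
Step 3: at (-3.328, -0.4224, 1.62), ∇J = (-29.624, -3.5344, 16.2) → (-3.328, -0.4224, 1.62) − 0.01·(-29.624, -3.5344, 16.2) = (-3.03176, -0.387056, 1.458)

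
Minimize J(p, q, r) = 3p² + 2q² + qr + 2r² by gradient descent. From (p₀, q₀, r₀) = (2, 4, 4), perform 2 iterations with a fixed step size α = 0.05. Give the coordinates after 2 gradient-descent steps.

(0.98, 2.25, 2.25)

∇J = (6p, 4q + r, q + 4r)
(p₁, q₁, r₁) = (2, 4, 4) − 0.05·(12, 20, 20) = (1.4, 3, 3)
(p₂, q₂, r₂) = (1.4, 3, 3) − 0.05·(8.4, 15, 15) = (0.98, 2.25, 2.25)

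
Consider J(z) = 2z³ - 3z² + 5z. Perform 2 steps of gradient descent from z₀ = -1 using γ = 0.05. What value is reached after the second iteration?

J′(z) = 6z² - 6z + 5
Step 1: J′(-1) = 17; z₁ = -1 − 0.05·17 = -1.85
Step 2: J′(-1.85) = 36.635; z₂ = -1.85 − 0.05·36.635 = -3.68175

-3.68175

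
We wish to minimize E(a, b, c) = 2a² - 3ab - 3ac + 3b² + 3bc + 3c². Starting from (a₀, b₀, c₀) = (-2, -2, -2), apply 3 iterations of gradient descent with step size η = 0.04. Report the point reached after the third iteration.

∇E = (4a - 3b - 3c, -3a + 6b + 3c, -3a + 3b + 6c)
Step 1: at (-2, -2, -2), ∇E = (4, -12, -12) → (-2, -2, -2) − 0.04·(4, -12, -12) = (-2.16, -1.52, -1.52)
Step 2: at (-2.16, -1.52, -1.52), ∇E = (0.48, -7.2, -7.2) → (-2.16, -1.52, -1.52) − 0.04·(0.48, -7.2, -7.2) = (-2.1792, -1.232, -1.232)
Step 3: at (-2.1792, -1.232, -1.232), ∇E = (-1.3248, -4.5504, -4.5504) → (-2.1792, -1.232, -1.232) − 0.04·(-1.3248, -4.5504, -4.5504) = (-2.126208, -1.049984, -1.049984)

(-2.126208, -1.049984, -1.049984)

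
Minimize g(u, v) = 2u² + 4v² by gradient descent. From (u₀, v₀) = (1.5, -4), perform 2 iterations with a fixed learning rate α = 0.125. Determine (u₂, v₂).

∇g = (4u, 8v)
Step 1: at (1.5, -4), ∇g = (6, -32) → (1.5, -4) − 0.125·(6, -32) = (0.75, 0)
Step 2: at (0.75, 0), ∇g = (3, 0) → (0.75, 0) − 0.125·(3, 0) = (0.375, 0)

(0.375, 0)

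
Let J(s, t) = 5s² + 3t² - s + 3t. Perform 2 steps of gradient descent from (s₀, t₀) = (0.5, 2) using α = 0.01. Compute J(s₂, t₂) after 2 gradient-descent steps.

∇J = (10s - 1, 6t + 3)
(s₁, t₁) = (0.5, 2) − 0.01·(4, 15) = (0.46, 1.85)
(s₂, t₂) = (0.46, 1.85) − 0.01·(3.6, 14.1) = (0.424, 1.709)
J(0.424, 1.709) = 14.363923

14.363923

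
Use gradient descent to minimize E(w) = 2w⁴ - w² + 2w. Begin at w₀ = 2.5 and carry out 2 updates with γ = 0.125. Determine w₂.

E′(w) = 8w³ - 2w + 2
Step 1: E′(2.5) = 122; w₁ = 2.5 − 0.125·122 = -12.75
Step 2: E′(-12.75) = -16553.875; w₂ = -12.75 − 0.125·(-16553.875) = 2056.484375

2056.484375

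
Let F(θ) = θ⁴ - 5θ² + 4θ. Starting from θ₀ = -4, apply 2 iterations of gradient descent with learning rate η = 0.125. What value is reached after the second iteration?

-5645.1875

F′(θ) = 4θ³ - 10θ + 4
θ₁ = -4 − 0.125·(-212) = 22.5
θ₂ = 22.5 − 0.125·45341.5 = -5645.1875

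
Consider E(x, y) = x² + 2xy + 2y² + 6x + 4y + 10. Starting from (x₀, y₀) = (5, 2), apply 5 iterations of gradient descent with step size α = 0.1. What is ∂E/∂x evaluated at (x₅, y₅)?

∇E = (2x + 2y + 6, 2x + 4y + 4)
Step 1: at (5, 2), ∇E = (20, 22) → (5, 2) − 0.1·(20, 22) = (3, -0.2)
Step 2: at (3, -0.2), ∇E = (11.6, 9.2) → (3, -0.2) − 0.1·(11.6, 9.2) = (1.84, -1.12)
Step 3: at (1.84, -1.12), ∇E = (7.44, 3.2) → (1.84, -1.12) − 0.1·(7.44, 3.2) = (1.096, -1.44)
Step 4: at (1.096, -1.44), ∇E = (5.312, 0.432) → (1.096, -1.44) − 0.1·(5.312, 0.432) = (0.5648, -1.4832)
Step 5: at (0.5648, -1.4832), ∇E = (4.1632, -0.8032) → (0.5648, -1.4832) − 0.1·(4.1632, -0.8032) = (0.14848, -1.40288)
∂E/∂x at (0.14848, -1.40288) = 3.4912

3.4912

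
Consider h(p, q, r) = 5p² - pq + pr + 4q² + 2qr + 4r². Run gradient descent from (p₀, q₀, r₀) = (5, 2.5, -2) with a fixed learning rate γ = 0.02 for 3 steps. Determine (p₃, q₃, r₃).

∇h = (10p - q + r, -p + 8q + 2r, p + 2q + 8r)
Step 1: at (5, 2.5, -2), ∇h = (45.5, 11, -6) → (5, 2.5, -2) − 0.02·(45.5, 11, -6) = (4.09, 2.28, -1.88)
Step 2: at (4.09, 2.28, -1.88), ∇h = (36.74, 10.39, -6.39) → (4.09, 2.28, -1.88) − 0.02·(36.74, 10.39, -6.39) = (3.3552, 2.0722, -1.7522)
Step 3: at (3.3552, 2.0722, -1.7522), ∇h = (29.7276, 9.718, -6.518) → (3.3552, 2.0722, -1.7522) − 0.02·(29.7276, 9.718, -6.518) = (2.760648, 1.87784, -1.62184)

(2.760648, 1.87784, -1.62184)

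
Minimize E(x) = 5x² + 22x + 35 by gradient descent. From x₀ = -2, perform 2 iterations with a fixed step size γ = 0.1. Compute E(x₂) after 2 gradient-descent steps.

E′(x) = 10x + 22
x₁ = -2 − 0.1·2 = -2.2
x₂ = -2.2 − 0.1·0 = -2.2
E(-2.2) = 10.8

10.8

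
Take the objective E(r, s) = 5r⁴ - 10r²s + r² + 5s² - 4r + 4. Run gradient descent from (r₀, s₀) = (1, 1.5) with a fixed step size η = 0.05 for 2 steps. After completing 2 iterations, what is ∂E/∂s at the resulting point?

∇E = (20r³ - 20rs + 2r - 4, -10r² + 10s)
(r₁, s₁) = (1, 1.5) − 0.05·(-12, 5) = (1.6, 1.25)
(r₂, s₂) = (1.6, 1.25) − 0.05·(41.12, -13.1) = (-0.456, 1.905)
∂E/∂s at (-0.456, 1.905) = 16.97064

16.97064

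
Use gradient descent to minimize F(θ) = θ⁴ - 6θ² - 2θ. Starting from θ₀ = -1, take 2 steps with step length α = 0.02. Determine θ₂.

F′(θ) = 4θ³ - 12θ - 2
Step 1: F′(-1) = 6; θ₁ = -1 − 0.02·6 = -1.12
Step 2: F′(-1.12) = 5.820288; θ₂ = -1.12 − 0.02·5.820288 = -1.23640576

-1.23640576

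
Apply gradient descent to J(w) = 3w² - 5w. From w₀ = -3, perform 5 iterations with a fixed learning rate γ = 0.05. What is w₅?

0.189065

J′(w) = 6w - 5
Step 1: J′(-3) = -23; w₁ = -3 − 0.05·(-23) = -1.85
Step 2: J′(-1.85) = -16.1; w₂ = -1.85 − 0.05·(-16.1) = -1.045
Step 3: J′(-1.045) = -11.27; w₃ = -1.045 − 0.05·(-11.27) = -0.4815
Step 4: J′(-0.4815) = -7.889; w₄ = -0.4815 − 0.05·(-7.889) = -0.08705
Step 5: J′(-0.08705) = -5.5223; w₅ = -0.08705 − 0.05·(-5.5223) = 0.189065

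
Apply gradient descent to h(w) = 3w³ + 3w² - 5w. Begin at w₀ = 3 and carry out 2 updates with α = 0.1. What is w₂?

h′(w) = 9w² + 6w - 5
w₁ = 3 − 0.1·94 = -6.4
w₂ = -6.4 − 0.1·325.24 = -38.924

-38.924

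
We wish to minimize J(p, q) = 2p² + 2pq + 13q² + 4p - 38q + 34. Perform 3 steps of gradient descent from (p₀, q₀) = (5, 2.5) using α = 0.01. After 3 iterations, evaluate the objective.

∇J = (4p + 2q + 4, 2p + 26q - 38)
Step 1: at (5, 2.5), ∇J = (29, 37) → (5, 2.5) − 0.01·(29, 37) = (4.71, 2.13)
Step 2: at (4.71, 2.13), ∇J = (27.1, 26.8) → (4.71, 2.13) − 0.01·(27.1, 26.8) = (4.439, 1.862)
Step 3: at (4.439, 1.862), ∇J = (25.48, 19.29) → (4.439, 1.862) − 0.01·(25.48, 19.29) = (4.1842, 1.6691)
J(4.1842, 1.6691) = 72.51038825

72.51038825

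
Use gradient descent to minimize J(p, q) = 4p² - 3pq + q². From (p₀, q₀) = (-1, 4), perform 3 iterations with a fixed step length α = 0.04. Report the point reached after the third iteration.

∇J = (8p - 3q, -3p + 2q)
(p₁, q₁) = (-1, 4) − 0.04·(-20, 11) = (-0.2, 3.56)
(p₂, q₂) = (-0.2, 3.56) − 0.04·(-12.28, 7.72) = (0.2912, 3.2512)
(p₃, q₃) = (0.2912, 3.2512) − 0.04·(-7.424, 5.6288) = (0.58816, 3.026048)

(0.58816, 3.026048)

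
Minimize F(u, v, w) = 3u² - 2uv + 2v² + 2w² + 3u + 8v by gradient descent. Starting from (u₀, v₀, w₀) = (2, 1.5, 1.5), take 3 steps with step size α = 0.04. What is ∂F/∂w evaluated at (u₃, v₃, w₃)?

3.556224

∇F = (6u - 2v + 3, -2u + 4v + 8, 4w)
Step 1: at (2, 1.5, 1.5), ∇F = (12, 10, 6) → (2, 1.5, 1.5) − 0.04·(12, 10, 6) = (1.52, 1.1, 1.26)
Step 2: at (1.52, 1.1, 1.26), ∇F = (9.92, 9.36, 5.04) → (1.52, 1.1, 1.26) − 0.04·(9.92, 9.36, 5.04) = (1.1232, 0.7256, 1.0584)
Step 3: at (1.1232, 0.7256, 1.0584), ∇F = (8.288, 8.656, 4.2336) → (1.1232, 0.7256, 1.0584) − 0.04·(8.288, 8.656, 4.2336) = (0.79168, 0.37936, 0.889056)
∂F/∂w at (0.79168, 0.37936, 0.889056) = 3.556224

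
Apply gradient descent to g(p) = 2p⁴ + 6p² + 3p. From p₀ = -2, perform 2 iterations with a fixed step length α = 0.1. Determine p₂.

-221.3

g′(p) = 8p³ + 12p + 3
Step 1: g′(-2) = -85; p₁ = -2 − 0.1·(-85) = 6.5
Step 2: g′(6.5) = 2278; p₂ = 6.5 − 0.1·2278 = -221.3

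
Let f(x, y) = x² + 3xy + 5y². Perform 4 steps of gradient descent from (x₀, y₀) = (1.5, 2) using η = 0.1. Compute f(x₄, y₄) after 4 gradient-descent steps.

∇f = (2x + 3y, 3x + 10y)
Step 1: at (1.5, 2), ∇f = (9, 24.5) → (1.5, 2) − 0.1·(9, 24.5) = (0.6, -0.45)
Step 2: at (0.6, -0.45), ∇f = (-0.15, -2.7) → (0.6, -0.45) − 0.1·(-0.15, -2.7) = (0.615, -0.18)
Step 3: at (0.615, -0.18), ∇f = (0.69, 0.045) → (0.615, -0.18) − 0.1·(0.69, 0.045) = (0.546, -0.1845)
Step 4: at (0.546, -0.1845), ∇f = (0.5385, -0.207) → (0.546, -0.1845) − 0.1·(0.5385, -0.207) = (0.49215, -0.1638)
f(0.49215, -0.1638) = 0.1345213125

0.1345213125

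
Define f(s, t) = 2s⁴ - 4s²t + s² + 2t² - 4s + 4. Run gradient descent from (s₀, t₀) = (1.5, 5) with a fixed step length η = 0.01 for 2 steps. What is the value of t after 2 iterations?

∇f = (8s³ - 8st + 2s - 4, -4s² + 4t)
Step 1: at (1.5, 5), ∇f = (-34, 11) → (1.5, 5) − 0.01·(-34, 11) = (1.84, 4.89)
Step 2: at (1.84, 4.89), ∇f = (-22.464768, 6.0176) → (1.84, 4.89) − 0.01·(-22.464768, 6.0176) = (2.06464768, 4.829824)
t = 4.829824

4.829824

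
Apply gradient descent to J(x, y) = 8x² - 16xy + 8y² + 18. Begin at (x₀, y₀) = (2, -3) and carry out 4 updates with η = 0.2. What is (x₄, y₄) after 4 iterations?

(2125.264, -2126.264)

∇J = (16x - 16y, -16x + 16y)
Step 1: at (2, -3), ∇J = (80, -80) → (2, -3) − 0.2·(80, -80) = (-14, 13)
Step 2: at (-14, 13), ∇J = (-432, 432) → (-14, 13) − 0.2·(-432, 432) = (72.4, -73.4)
Step 3: at (72.4, -73.4), ∇J = (2332.8, -2332.8) → (72.4, -73.4) − 0.2·(2332.8, -2332.8) = (-394.16, 393.16)
Step 4: at (-394.16, 393.16), ∇J = (-12597.12, 12597.12) → (-394.16, 393.16) − 0.2·(-12597.12, 12597.12) = (2125.264, -2126.264)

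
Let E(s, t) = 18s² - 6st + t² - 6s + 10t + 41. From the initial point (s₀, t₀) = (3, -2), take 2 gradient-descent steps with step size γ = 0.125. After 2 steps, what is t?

∇E = (36s - 6t - 6, -6s + 2t + 10)
(s₁, t₁) = (3, -2) − 0.125·(114, -12) = (-11.25, -0.5)
(s₂, t₂) = (-11.25, -0.5) − 0.125·(-408, 76.5) = (39.75, -10.0625)
t = -10.0625

-10.0625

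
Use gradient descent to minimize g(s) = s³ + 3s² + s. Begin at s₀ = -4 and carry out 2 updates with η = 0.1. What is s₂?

-15.375

g′(s) = 3s² + 6s + 1
Step 1: g′(-4) = 25; s₁ = -4 − 0.1·25 = -6.5
Step 2: g′(-6.5) = 88.75; s₂ = -6.5 − 0.1·88.75 = -15.375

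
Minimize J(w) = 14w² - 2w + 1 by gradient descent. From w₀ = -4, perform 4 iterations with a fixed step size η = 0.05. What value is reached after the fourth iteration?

J′(w) = 28w - 2
w₁ = -4 − 0.05·(-114) = 1.7
w₂ = 1.7 − 0.05·45.6 = -0.58
w₃ = -0.58 − 0.05·(-18.24) = 0.332
w₄ = 0.332 − 0.05·7.296 = -0.0328

-0.0328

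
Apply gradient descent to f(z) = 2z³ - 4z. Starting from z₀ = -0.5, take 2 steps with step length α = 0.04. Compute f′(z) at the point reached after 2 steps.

-3.53496064

f′(z) = 6z² - 4
z₁ = -0.5 − 0.04·(-2.5) = -0.4
z₂ = -0.4 − 0.04·(-3.04) = -0.2784
f′(z) at (-0.2784) = -3.53496064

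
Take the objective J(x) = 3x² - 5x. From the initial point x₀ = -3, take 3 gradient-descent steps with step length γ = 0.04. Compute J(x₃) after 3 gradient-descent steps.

J′(x) = 6x - 5
Step 1: J′(-3) = -23; x₁ = -3 − 0.04·(-23) = -2.08
Step 2: J′(-2.08) = -17.48; x₂ = -2.08 − 0.04·(-17.48) = -1.3808
Step 3: J′(-1.3808) = -13.2848; x₃ = -1.3808 − 0.04·(-13.2848) = -0.849408
J(-0.849408) = 6.411521851392

6.411521851392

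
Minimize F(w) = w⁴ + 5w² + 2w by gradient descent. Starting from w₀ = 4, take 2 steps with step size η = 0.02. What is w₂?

F′(w) = 4w³ + 10w + 2
w₁ = 4 − 0.02·298 = -1.96
w₂ = -1.96 − 0.02·(-47.718144) = -1.00563712

-1.00563712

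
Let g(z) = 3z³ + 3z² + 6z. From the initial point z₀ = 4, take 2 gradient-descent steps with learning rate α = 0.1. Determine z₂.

g′(z) = 9z² + 6z + 6
z₁ = 4 − 0.1·174 = -13.4
z₂ = -13.4 − 0.1·1541.64 = -167.564

-167.564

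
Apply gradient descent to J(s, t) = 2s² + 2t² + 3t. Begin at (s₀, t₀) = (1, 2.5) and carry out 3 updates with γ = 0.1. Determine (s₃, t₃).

∇J = (4s, 4t + 3)
Step 1: at (1, 2.5), ∇J = (4, 13) → (1, 2.5) − 0.1·(4, 13) = (0.6, 1.2)
Step 2: at (0.6, 1.2), ∇J = (2.4, 7.8) → (0.6, 1.2) − 0.1·(2.4, 7.8) = (0.36, 0.42)
Step 3: at (0.36, 0.42), ∇J = (1.44, 4.68) → (0.36, 0.42) − 0.1·(1.44, 4.68) = (0.216, -0.048)

(0.216, -0.048)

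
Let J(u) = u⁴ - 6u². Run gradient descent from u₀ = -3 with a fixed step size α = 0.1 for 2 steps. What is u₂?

-20.3952

J′(u) = 4u³ - 12u
u₁ = -3 − 0.1·(-72) = 4.2
u₂ = 4.2 − 0.1·245.952 = -20.3952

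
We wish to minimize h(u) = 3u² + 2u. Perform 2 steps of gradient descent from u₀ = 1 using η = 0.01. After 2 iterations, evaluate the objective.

h′(u) = 6u + 2
Step 1: h′(1) = 8; u₁ = 1 − 0.01·8 = 0.92
Step 2: h′(0.92) = 7.52; u₂ = 0.92 − 0.01·7.52 = 0.8448
h(0.8448) = 3.83066112

3.83066112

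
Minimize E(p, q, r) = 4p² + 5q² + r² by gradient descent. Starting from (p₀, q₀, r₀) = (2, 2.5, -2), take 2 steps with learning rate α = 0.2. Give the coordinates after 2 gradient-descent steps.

(0.72, 2.5, -0.72)

∇E = (8p, 10q, 2r)
Step 1: at (2, 2.5, -2), ∇E = (16, 25, -4) → (2, 2.5, -2) − 0.2·(16, 25, -4) = (-1.2, -2.5, -1.2)
Step 2: at (-1.2, -2.5, -1.2), ∇E = (-9.6, -25, -2.4) → (-1.2, -2.5, -1.2) − 0.2·(-9.6, -25, -2.4) = (0.72, 2.5, -0.72)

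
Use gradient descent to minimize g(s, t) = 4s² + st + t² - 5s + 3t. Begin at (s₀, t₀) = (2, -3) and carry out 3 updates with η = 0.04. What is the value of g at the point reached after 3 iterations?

-3.8388535296

∇g = (8s + t - 5, s + 2t + 3)
(s₁, t₁) = (2, -3) − 0.04·(8, -1) = (1.68, -2.96)
(s₂, t₂) = (1.68, -2.96) − 0.04·(5.48, -1.24) = (1.4608, -2.9104)
(s₃, t₃) = (1.4608, -2.9104) − 0.04·(3.776, -1.36) = (1.30976, -2.856)
g(1.30976, -2.856) = -3.8388535296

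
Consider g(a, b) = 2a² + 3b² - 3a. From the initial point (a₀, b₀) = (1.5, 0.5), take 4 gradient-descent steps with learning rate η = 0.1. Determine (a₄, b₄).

∇g = (4a - 3, 6b)
(a₁, b₁) = (1.5, 0.5) − 0.1·(3, 3) = (1.2, 0.2)
(a₂, b₂) = (1.2, 0.2) − 0.1·(1.8, 1.2) = (1.02, 0.08)
(a₃, b₃) = (1.02, 0.08) − 0.1·(1.08, 0.48) = (0.912, 0.032)
(a₄, b₄) = (0.912, 0.032) − 0.1·(0.648, 0.192) = (0.8472, 0.0128)

(0.8472, 0.0128)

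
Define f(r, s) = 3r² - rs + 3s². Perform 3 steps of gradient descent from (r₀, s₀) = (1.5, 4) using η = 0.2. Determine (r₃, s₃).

(0.08, -0.08)

∇f = (6r - s, -r + 6s)
Step 1: at (1.5, 4), ∇f = (5, 22.5) → (1.5, 4) − 0.2·(5, 22.5) = (0.5, -0.5)
Step 2: at (0.5, -0.5), ∇f = (3.5, -3.5) → (0.5, -0.5) − 0.2·(3.5, -3.5) = (-0.2, 0.2)
Step 3: at (-0.2, 0.2), ∇f = (-1.4, 1.4) → (-0.2, 0.2) − 0.2·(-1.4, 1.4) = (0.08, -0.08)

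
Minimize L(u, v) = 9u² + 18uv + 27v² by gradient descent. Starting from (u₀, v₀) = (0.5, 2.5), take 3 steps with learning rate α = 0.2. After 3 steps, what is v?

-3326.492

∇L = (18u + 18v, 18u + 54v)
Step 1: at (0.5, 2.5), ∇L = (54, 144) → (0.5, 2.5) − 0.2·(54, 144) = (-10.3, -26.3)
Step 2: at (-10.3, -26.3), ∇L = (-658.8, -1605.6) → (-10.3, -26.3) − 0.2·(-658.8, -1605.6) = (121.46, 294.82)
Step 3: at (121.46, 294.82), ∇L = (7493.04, 18106.56) → (121.46, 294.82) − 0.2·(7493.04, 18106.56) = (-1377.148, -3326.492)
v = -3326.492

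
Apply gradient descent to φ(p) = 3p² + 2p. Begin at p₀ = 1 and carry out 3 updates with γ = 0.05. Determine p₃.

φ′(p) = 6p + 2
Step 1: φ′(1) = 8; p₁ = 1 − 0.05·8 = 0.6
Step 2: φ′(0.6) = 5.6; p₂ = 0.6 − 0.05·5.6 = 0.32
Step 3: φ′(0.32) = 3.92; p₃ = 0.32 − 0.05·3.92 = 0.124

0.124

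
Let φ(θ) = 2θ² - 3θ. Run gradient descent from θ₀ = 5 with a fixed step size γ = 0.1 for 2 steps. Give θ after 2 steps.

φ′(θ) = 4θ - 3
Step 1: φ′(5) = 17; θ₁ = 5 − 0.1·17 = 3.3
Step 2: φ′(3.3) = 10.2; θ₂ = 3.3 − 0.1·10.2 = 2.28

2.28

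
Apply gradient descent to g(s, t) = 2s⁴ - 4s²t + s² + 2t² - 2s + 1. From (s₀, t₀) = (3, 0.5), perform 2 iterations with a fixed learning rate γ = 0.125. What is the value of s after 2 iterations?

∇g = (8s³ - 8st + 2s - 2, -4s² + 4t)
(s₁, t₁) = (3, 0.5) − 0.125·(208, -34) = (-23, 4.75)
(s₂, t₂) = (-23, 4.75) − 0.125·(-96510, -2097) = (12040.75, 266.875)
s = 12040.75

12040.75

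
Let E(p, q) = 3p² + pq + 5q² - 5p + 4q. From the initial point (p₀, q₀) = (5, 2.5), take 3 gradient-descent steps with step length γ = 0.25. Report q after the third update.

∇E = (6p + q - 5, p + 10q + 4)
(p₁, q₁) = (5, 2.5) − 0.25·(27.5, 34) = (-1.875, -6)
(p₂, q₂) = (-1.875, -6) − 0.25·(-22.25, -57.875) = (3.6875, 8.46875)
(p₃, q₃) = (3.6875, 8.46875) − 0.25·(25.59375, 92.375) = (-2.7109375, -14.625)
q = -14.625

-14.625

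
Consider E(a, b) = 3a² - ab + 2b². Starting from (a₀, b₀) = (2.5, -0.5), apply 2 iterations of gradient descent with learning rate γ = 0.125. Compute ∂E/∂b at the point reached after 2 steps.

∇E = (6a - b, -a + 4b)
(a₁, b₁) = (2.5, -0.5) − 0.125·(15.5, -4.5) = (0.5625, 0.0625)
(a₂, b₂) = (0.5625, 0.0625) − 0.125·(3.3125, -0.3125) = (0.1484375, 0.1015625)
∂E/∂b at (0.1484375, 0.1015625) = 0.2578125

0.2578125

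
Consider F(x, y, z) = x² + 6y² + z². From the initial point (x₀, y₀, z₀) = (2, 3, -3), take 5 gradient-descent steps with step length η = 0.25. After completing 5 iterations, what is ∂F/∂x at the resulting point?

0.125

∇F = (2x, 12y, 2z)
(x₁, y₁, z₁) = (2, 3, -3) − 0.25·(4, 36, -6) = (1, -6, -1.5)
(x₂, y₂, z₂) = (1, -6, -1.5) − 0.25·(2, -72, -3) = (0.5, 12, -0.75)
(x₃, y₃, z₃) = (0.5, 12, -0.75) − 0.25·(1, 144, -1.5) = (0.25, -24, -0.375)
(x₄, y₄, z₄) = (0.25, -24, -0.375) − 0.25·(0.5, -288, -0.75) = (0.125, 48, -0.1875)
(x₅, y₅, z₅) = (0.125, 48, -0.1875) − 0.25·(0.25, 576, -0.375) = (0.0625, -96, -0.09375)
∂F/∂x at (0.0625, -96, -0.09375) = 0.125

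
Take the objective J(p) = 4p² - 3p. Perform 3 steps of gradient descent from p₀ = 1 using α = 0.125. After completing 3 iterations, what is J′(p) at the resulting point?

J′(p) = 8p - 3
p₁ = 1 − 0.125·5 = 0.375
p₂ = 0.375 − 0.125·0 = 0.375
p₃ = 0.375 − 0.125·0 = 0.375
J′(p) at (0.375) = 0

0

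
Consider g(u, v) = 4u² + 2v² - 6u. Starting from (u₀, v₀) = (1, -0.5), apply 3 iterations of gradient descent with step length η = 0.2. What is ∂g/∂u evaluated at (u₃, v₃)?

-0.432

∇g = (8u - 6, 4v)
(u₁, v₁) = (1, -0.5) − 0.2·(2, -2) = (0.6, -0.1)
(u₂, v₂) = (0.6, -0.1) − 0.2·(-1.2, -0.4) = (0.84, -0.02)
(u₃, v₃) = (0.84, -0.02) − 0.2·(0.72, -0.08) = (0.696, -0.004)
∂g/∂u at (0.696, -0.004) = -0.432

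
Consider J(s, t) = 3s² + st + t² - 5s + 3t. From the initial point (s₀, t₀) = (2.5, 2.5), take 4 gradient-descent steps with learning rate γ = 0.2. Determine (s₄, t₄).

∇J = (6s + t - 5, s + 2t + 3)
(s₁, t₁) = (2.5, 2.5) − 0.2·(12.5, 10.5) = (0, 0.4)
(s₂, t₂) = (0, 0.4) − 0.2·(-4.6, 3.8) = (0.92, -0.36)
(s₃, t₃) = (0.92, -0.36) − 0.2·(0.16, 3.2) = (0.888, -1)
(s₄, t₄) = (0.888, -1) − 0.2·(-0.672, 1.888) = (1.0224, -1.3776)

(1.0224, -1.3776)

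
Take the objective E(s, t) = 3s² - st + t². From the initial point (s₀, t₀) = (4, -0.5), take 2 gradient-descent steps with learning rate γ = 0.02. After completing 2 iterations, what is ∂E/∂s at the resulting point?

18.7986

∇E = (6s - t, -s + 2t)
(s₁, t₁) = (4, -0.5) − 0.02·(24.5, -5) = (3.51, -0.4)
(s₂, t₂) = (3.51, -0.4) − 0.02·(21.46, -4.31) = (3.0808, -0.3138)
∂E/∂s at (3.0808, -0.3138) = 18.7986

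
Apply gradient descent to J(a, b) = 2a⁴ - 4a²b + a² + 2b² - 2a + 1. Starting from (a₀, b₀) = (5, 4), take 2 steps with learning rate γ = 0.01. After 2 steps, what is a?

∇J = (8a³ - 8ab + 2a - 2, -4a² + 4b)
Step 1: at (5, 4), ∇J = (848, -84) → (5, 4) − 0.01·(848, -84) = (-3.48, 4.84)
Step 2: at (-3.48, 4.84), ∇J = (-211.367936, -29.0816) → (-3.48, 4.84) − 0.01·(-211.367936, -29.0816) = (-1.36632064, 5.130816)
a = -1.36632064

-1.36632064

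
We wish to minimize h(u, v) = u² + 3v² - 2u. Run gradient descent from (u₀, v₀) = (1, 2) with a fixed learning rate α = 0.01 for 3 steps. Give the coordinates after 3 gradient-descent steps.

∇h = (2u - 2, 6v)
Step 1: at (1, 2), ∇h = (0, 12) → (1, 2) − 0.01·(0, 12) = (1, 1.88)
Step 2: at (1, 1.88), ∇h = (0, 11.28) → (1, 1.88) − 0.01·(0, 11.28) = (1, 1.7672)
Step 3: at (1, 1.7672), ∇h = (0, 10.6032) → (1, 1.7672) − 0.01·(0, 10.6032) = (1, 1.661168)

(1, 1.661168)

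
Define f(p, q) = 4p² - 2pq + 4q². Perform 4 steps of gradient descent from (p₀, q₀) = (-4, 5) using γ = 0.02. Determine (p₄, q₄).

(-1.54335232, 2.14304768)

∇f = (8p - 2q, -2p + 8q)
(p₁, q₁) = (-4, 5) − 0.02·(-42, 48) = (-3.16, 4.04)
(p₂, q₂) = (-3.16, 4.04) − 0.02·(-33.36, 38.64) = (-2.4928, 3.2672)
(p₃, q₃) = (-2.4928, 3.2672) − 0.02·(-26.4768, 31.1232) = (-1.963264, 2.644736)
(p₄, q₄) = (-1.963264, 2.644736) − 0.02·(-20.995584, 25.084416) = (-1.54335232, 2.14304768)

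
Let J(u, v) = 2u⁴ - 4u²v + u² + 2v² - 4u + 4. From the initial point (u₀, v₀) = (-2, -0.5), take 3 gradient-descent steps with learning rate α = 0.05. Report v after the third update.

∇J = (8u³ - 8uv + 2u - 4, -4u² + 4v)
Step 1: at (-2, -0.5), ∇J = (-80, -18) → (-2, -0.5) − 0.05·(-80, -18) = (2, 0.4)
Step 2: at (2, 0.4), ∇J = (57.6, -14.4) → (2, 0.4) − 0.05·(57.6, -14.4) = (-0.88, 1.12)
Step 3: at (-0.88, 1.12), ∇J = (-3.326976, 1.3824) → (-0.88, 1.12) − 0.05·(-3.326976, 1.3824) = (-0.7136512, 1.05088)
v = 1.05088

1.05088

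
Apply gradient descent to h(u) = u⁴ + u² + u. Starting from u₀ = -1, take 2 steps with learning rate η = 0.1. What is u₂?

h′(u) = 4u³ + 2u + 1
Step 1: h′(-1) = -5; u₁ = -1 − 0.1·(-5) = -0.5
Step 2: h′(-0.5) = -0.5; u₂ = -0.5 − 0.1·(-0.5) = -0.45

-0.45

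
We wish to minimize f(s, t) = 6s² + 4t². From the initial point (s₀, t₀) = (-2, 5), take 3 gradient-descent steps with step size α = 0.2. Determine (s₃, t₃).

∇f = (12s, 8t)
(s₁, t₁) = (-2, 5) − 0.2·(-24, 40) = (2.8, -3)
(s₂, t₂) = (2.8, -3) − 0.2·(33.6, -24) = (-3.92, 1.8)
(s₃, t₃) = (-3.92, 1.8) − 0.2·(-47.04, 14.4) = (5.488, -1.08)

(5.488, -1.08)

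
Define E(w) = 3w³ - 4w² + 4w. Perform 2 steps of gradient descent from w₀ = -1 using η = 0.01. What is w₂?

E′(w) = 9w² - 8w + 4
Step 1: E′(-1) = 21; w₁ = -1 − 0.01·21 = -1.21
Step 2: E′(-1.21) = 26.8569; w₂ = -1.21 − 0.01·26.8569 = -1.478569

-1.478569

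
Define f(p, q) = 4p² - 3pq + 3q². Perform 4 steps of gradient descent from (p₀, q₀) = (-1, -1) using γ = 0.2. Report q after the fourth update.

0.1472

∇f = (8p - 3q, -3p + 6q)
(p₁, q₁) = (-1, -1) − 0.2·(-5, -3) = (0, -0.4)
(p₂, q₂) = (0, -0.4) − 0.2·(1.2, -2.4) = (-0.24, 0.08)
(p₃, q₃) = (-0.24, 0.08) − 0.2·(-2.16, 1.2) = (0.192, -0.16)
(p₄, q₄) = (0.192, -0.16) − 0.2·(2.016, -1.536) = (-0.2112, 0.1472)
q = 0.1472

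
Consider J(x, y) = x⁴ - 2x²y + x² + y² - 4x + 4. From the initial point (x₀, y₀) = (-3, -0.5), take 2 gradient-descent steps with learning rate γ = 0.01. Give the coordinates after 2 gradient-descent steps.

∇J = (4x³ - 4xy + 2x - 4, -2x² + 2y)
(x₁, y₁) = (-3, -0.5) − 0.01·(-124, -19) = (-1.76, -0.31)
(x₂, y₂) = (-1.76, -0.31) − 0.01·(-31.509504, -6.8152) = (-1.44490496, -0.241848)

(-1.44490496, -0.241848)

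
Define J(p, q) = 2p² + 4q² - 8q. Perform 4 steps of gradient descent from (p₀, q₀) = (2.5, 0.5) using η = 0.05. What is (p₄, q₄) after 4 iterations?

∇J = (4p, 8q - 8)
Step 1: at (2.5, 0.5), ∇J = (10, -4) → (2.5, 0.5) − 0.05·(10, -4) = (2, 0.7)
Step 2: at (2, 0.7), ∇J = (8, -2.4) → (2, 0.7) − 0.05·(8, -2.4) = (1.6, 0.82)
Step 3: at (1.6, 0.82), ∇J = (6.4, -1.44) → (1.6, 0.82) − 0.05·(6.4, -1.44) = (1.28, 0.892)
Step 4: at (1.28, 0.892), ∇J = (5.12, -0.864) → (1.28, 0.892) − 0.05·(5.12, -0.864) = (1.024, 0.9352)

(1.024, 0.9352)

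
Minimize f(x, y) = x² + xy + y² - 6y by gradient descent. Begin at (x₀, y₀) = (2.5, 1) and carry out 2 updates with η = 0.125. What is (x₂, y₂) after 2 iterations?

∇f = (2x + y, x + 2y - 6)
(x₁, y₁) = (2.5, 1) − 0.125·(6, -1.5) = (1.75, 1.1875)
(x₂, y₂) = (1.75, 1.1875) − 0.125·(4.6875, -1.875) = (1.1640625, 1.421875)

(1.1640625, 1.421875)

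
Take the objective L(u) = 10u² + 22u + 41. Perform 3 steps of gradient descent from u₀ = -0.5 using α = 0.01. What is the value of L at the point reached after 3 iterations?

29.8437184

L′(u) = 20u + 22
Step 1: L′(-0.5) = 12; u₁ = -0.5 − 0.01·12 = -0.62
Step 2: L′(-0.62) = 9.6; u₂ = -0.62 − 0.01·9.6 = -0.716
Step 3: L′(-0.716) = 7.68; u₃ = -0.716 − 0.01·7.68 = -0.7928
L(-0.7928) = 29.8437184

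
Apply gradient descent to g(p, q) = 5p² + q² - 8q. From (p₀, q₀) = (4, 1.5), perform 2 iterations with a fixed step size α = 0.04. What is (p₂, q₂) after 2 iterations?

∇g = (10p, 2q - 8)
Step 1: at (4, 1.5), ∇g = (40, -5) → (4, 1.5) − 0.04·(40, -5) = (2.4, 1.7)
Step 2: at (2.4, 1.7), ∇g = (24, -4.6) → (2.4, 1.7) − 0.04·(24, -4.6) = (1.44, 1.884)

(1.44, 1.884)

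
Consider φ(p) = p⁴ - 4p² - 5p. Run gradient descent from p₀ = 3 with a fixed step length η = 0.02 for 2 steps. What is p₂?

φ′(p) = 4p³ - 8p - 5
p₁ = 3 − 0.02·79 = 1.42
p₂ = 1.42 − 0.02·(-4.906848) = 1.51813696

1.51813696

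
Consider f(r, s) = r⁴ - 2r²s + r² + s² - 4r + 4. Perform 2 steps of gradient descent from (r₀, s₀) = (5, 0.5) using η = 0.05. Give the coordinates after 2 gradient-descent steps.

∇f = (4r³ - 4rs + 2r - 4, -2r² + 2s)
(r₁, s₁) = (5, 0.5) − 0.05·(496, -49) = (-19.8, 2.95)
(r₂, s₂) = (-19.8, 2.95) − 0.05·(-30859.528, -778.18) = (1523.1764, 41.859)

(1523.1764, 41.859)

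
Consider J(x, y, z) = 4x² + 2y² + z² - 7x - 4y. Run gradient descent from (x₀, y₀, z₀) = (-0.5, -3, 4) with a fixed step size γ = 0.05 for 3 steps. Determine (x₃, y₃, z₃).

∇J = (8x - 7, 4y - 4, 2z)
Step 1: at (-0.5, -3, 4), ∇J = (-11, -16, 8) → (-0.5, -3, 4) − 0.05·(-11, -16, 8) = (0.05, -2.2, 3.6)
Step 2: at (0.05, -2.2, 3.6), ∇J = (-6.6, -12.8, 7.2) → (0.05, -2.2, 3.6) − 0.05·(-6.6, -12.8, 7.2) = (0.38, -1.56, 3.24)
Step 3: at (0.38, -1.56, 3.24), ∇J = (-3.96, -10.24, 6.48) → (0.38, -1.56, 3.24) − 0.05·(-3.96, -10.24, 6.48) = (0.578, -1.048, 2.916)

(0.578, -1.048, 2.916)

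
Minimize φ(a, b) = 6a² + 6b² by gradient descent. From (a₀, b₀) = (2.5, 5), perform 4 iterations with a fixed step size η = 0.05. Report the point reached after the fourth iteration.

∇φ = (12a, 12b)
Step 1: at (2.5, 5), ∇φ = (30, 60) → (2.5, 5) − 0.05·(30, 60) = (1, 2)
Step 2: at (1, 2), ∇φ = (12, 24) → (1, 2) − 0.05·(12, 24) = (0.4, 0.8)
Step 3: at (0.4, 0.8), ∇φ = (4.8, 9.6) → (0.4, 0.8) − 0.05·(4.8, 9.6) = (0.16, 0.32)
Step 4: at (0.16, 0.32), ∇φ = (1.92, 3.84) → (0.16, 0.32) − 0.05·(1.92, 3.84) = (0.064, 0.128)

(0.064, 0.128)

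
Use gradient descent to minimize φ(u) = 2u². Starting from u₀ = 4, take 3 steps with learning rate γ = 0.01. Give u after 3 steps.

φ′(u) = 4u
Step 1: φ′(4) = 16; u₁ = 4 − 0.01·16 = 3.84
Step 2: φ′(3.84) = 15.36; u₂ = 3.84 − 0.01·15.36 = 3.6864
Step 3: φ′(3.6864) = 14.7456; u₃ = 3.6864 − 0.01·14.7456 = 3.538944

3.538944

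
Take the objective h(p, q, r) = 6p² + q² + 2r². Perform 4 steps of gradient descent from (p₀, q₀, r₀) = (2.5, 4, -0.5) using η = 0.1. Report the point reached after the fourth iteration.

∇h = (12p, 2q, 4r)
Step 1: at (2.5, 4, -0.5), ∇h = (30, 8, -2) → (2.5, 4, -0.5) − 0.1·(30, 8, -2) = (-0.5, 3.2, -0.3)
Step 2: at (-0.5, 3.2, -0.3), ∇h = (-6, 6.4, -1.2) → (-0.5, 3.2, -0.3) − 0.1·(-6, 6.4, -1.2) = (0.1, 2.56, -0.18)
Step 3: at (0.1, 2.56, -0.18), ∇h = (1.2, 5.12, -0.72) → (0.1, 2.56, -0.18) − 0.1·(1.2, 5.12, -0.72) = (-0.02, 2.048, -0.108)
Step 4: at (-0.02, 2.048, -0.108), ∇h = (-0.24, 4.096, -0.432) → (-0.02, 2.048, -0.108) − 0.1·(-0.24, 4.096, -0.432) = (0.004, 1.6384, -0.0648)

(0.004, 1.6384, -0.0648)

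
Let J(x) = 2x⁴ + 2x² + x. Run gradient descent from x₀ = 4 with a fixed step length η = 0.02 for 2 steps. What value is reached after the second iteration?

J′(x) = 8x³ + 4x + 1
Step 1: J′(4) = 529; x₁ = 4 − 0.02·529 = -6.58
Step 2: J′(-6.58) = -2304.442496; x₂ = -6.58 − 0.02·(-2304.442496) = 39.50884992

39.50884992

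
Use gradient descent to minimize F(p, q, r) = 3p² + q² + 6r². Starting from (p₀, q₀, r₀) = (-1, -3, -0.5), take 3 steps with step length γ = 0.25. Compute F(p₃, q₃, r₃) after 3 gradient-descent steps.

96.1875

∇F = (6p, 2q, 12r)
(p₁, q₁, r₁) = (-1, -3, -0.5) − 0.25·(-6, -6, -6) = (0.5, -1.5, 1)
(p₂, q₂, r₂) = (0.5, -1.5, 1) − 0.25·(3, -3, 12) = (-0.25, -0.75, -2)
(p₃, q₃, r₃) = (-0.25, -0.75, -2) − 0.25·(-1.5, -1.5, -24) = (0.125, -0.375, 4)
F(0.125, -0.375, 4) = 96.1875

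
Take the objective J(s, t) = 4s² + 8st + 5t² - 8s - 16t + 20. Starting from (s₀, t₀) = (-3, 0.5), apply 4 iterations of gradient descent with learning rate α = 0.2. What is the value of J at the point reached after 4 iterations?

∇J = (8s + 8t - 8, 8s + 10t - 16)
Step 1: at (-3, 0.5), ∇J = (-28, -35) → (-3, 0.5) − 0.2·(-28, -35) = (2.6, 7.5)
Step 2: at (2.6, 7.5), ∇J = (72.8, 79.8) → (2.6, 7.5) − 0.2·(72.8, 79.8) = (-11.96, -8.46)
Step 3: at (-11.96, -8.46), ∇J = (-171.36, -196.28) → (-11.96, -8.46) − 0.2·(-171.36, -196.28) = (22.312, 30.796)
Step 4: at (22.312, 30.796), ∇J = (416.864, 470.456) → (22.312, 30.796) − 0.2·(416.864, 470.456) = (-61.0608, -63.2952)
J(-61.0608, -63.2952) = 67385.15088704

67385.15088704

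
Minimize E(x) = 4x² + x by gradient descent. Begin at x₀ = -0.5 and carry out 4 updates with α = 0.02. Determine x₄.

E′(x) = 8x + 1
x₁ = -0.5 − 0.02·(-3) = -0.44
x₂ = -0.44 − 0.02·(-2.52) = -0.3896
x₃ = -0.3896 − 0.02·(-2.1168) = -0.347264
x₄ = -0.347264 − 0.02·(-1.778112) = -0.31170176

-0.31170176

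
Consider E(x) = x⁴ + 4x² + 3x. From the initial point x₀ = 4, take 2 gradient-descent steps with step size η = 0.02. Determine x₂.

E′(x) = 4x³ + 8x + 3
Step 1: E′(4) = 291; x₁ = 4 − 0.02·291 = -1.82
Step 2: E′(-1.82) = -35.674272; x₂ = -1.82 − 0.02·(-35.674272) = -1.10651456

-1.10651456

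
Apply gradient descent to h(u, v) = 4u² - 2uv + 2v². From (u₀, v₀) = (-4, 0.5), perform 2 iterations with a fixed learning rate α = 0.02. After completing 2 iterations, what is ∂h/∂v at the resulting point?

6.1568

∇h = (8u - 2v, -2u + 4v)
(u₁, v₁) = (-4, 0.5) − 0.02·(-33, 10) = (-3.34, 0.3)
(u₂, v₂) = (-3.34, 0.3) − 0.02·(-27.32, 7.88) = (-2.7936, 0.1424)
∂h/∂v at (-2.7936, 0.1424) = 6.1568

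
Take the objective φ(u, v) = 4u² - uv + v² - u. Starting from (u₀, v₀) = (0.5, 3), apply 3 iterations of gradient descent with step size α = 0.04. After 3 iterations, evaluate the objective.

5.0097132544

∇φ = (8u - v - 1, -u + 2v)
(u₁, v₁) = (0.5, 3) − 0.04·(0, 5.5) = (0.5, 2.78)
(u₂, v₂) = (0.5, 2.78) − 0.04·(0.22, 5.06) = (0.4912, 2.5776)
(u₃, v₃) = (0.4912, 2.5776) − 0.04·(0.352, 4.664) = (0.47712, 2.39104)
φ(0.47712, 2.39104) = 5.0097132544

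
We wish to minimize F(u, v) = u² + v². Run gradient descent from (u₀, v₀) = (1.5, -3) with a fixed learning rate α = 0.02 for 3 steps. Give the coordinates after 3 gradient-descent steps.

∇F = (2u, 2v)
(u₁, v₁) = (1.5, -3) − 0.02·(3, -6) = (1.44, -2.88)
(u₂, v₂) = (1.44, -2.88) − 0.02·(2.88, -5.76) = (1.3824, -2.7648)
(u₃, v₃) = (1.3824, -2.7648) − 0.02·(2.7648, -5.5296) = (1.327104, -2.654208)

(1.327104, -2.654208)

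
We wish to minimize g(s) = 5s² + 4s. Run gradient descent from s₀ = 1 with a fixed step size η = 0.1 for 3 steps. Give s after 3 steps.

-0.4

g′(s) = 10s + 4
s₁ = 1 − 0.1·14 = -0.4
s₂ = -0.4 − 0.1·0 = -0.4
s₃ = -0.4 − 0.1·0 = -0.4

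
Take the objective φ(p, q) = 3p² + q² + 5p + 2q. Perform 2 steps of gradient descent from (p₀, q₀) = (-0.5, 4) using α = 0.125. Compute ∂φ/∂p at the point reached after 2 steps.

0.125

∇φ = (6p + 5, 2q + 2)
Step 1: at (-0.5, 4), ∇φ = (2, 10) → (-0.5, 4) − 0.125·(2, 10) = (-0.75, 2.75)
Step 2: at (-0.75, 2.75), ∇φ = (0.5, 7.5) → (-0.75, 2.75) − 0.125·(0.5, 7.5) = (-0.8125, 1.8125)
∂φ/∂p at (-0.8125, 1.8125) = 0.125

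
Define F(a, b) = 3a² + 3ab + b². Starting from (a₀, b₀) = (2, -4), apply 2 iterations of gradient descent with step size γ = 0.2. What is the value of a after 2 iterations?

1.76

∇F = (6a + 3b, 3a + 2b)
Step 1: at (2, -4), ∇F = (0, -2) → (2, -4) − 0.2·(0, -2) = (2, -3.6)
Step 2: at (2, -3.6), ∇F = (1.2, -1.2) → (2, -3.6) − 0.2·(1.2, -1.2) = (1.76, -3.36)
a = 1.76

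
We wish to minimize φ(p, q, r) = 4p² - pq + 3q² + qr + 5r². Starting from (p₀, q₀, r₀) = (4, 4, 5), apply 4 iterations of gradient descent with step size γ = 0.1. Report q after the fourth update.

0.1662

∇φ = (8p - q, -p + 6q + r, q + 10r)
Step 1: at (4, 4, 5), ∇φ = (28, 25, 54) → (4, 4, 5) − 0.1·(28, 25, 54) = (1.2, 1.5, -0.4)
Step 2: at (1.2, 1.5, -0.4), ∇φ = (8.1, 7.4, -2.5) → (1.2, 1.5, -0.4) − 0.1·(8.1, 7.4, -2.5) = (0.39, 0.76, -0.15)
Step 3: at (0.39, 0.76, -0.15), ∇φ = (2.36, 4.02, -0.74) → (0.39, 0.76, -0.15) − 0.1·(2.36, 4.02, -0.74) = (0.154, 0.358, -0.076)
Step 4: at (0.154, 0.358, -0.076), ∇φ = (0.874, 1.918, -0.402) → (0.154, 0.358, -0.076) − 0.1·(0.874, 1.918, -0.402) = (0.0666, 0.1662, -0.0358)
q = 0.1662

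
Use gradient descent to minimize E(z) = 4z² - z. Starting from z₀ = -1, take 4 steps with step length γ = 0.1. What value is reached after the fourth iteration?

0.1232

E′(z) = 8z - 1
z₁ = -1 − 0.1·(-9) = -0.1
z₂ = -0.1 − 0.1·(-1.8) = 0.08
z₃ = 0.08 − 0.1·(-0.36) = 0.116
z₄ = 0.116 − 0.1·(-0.072) = 0.1232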